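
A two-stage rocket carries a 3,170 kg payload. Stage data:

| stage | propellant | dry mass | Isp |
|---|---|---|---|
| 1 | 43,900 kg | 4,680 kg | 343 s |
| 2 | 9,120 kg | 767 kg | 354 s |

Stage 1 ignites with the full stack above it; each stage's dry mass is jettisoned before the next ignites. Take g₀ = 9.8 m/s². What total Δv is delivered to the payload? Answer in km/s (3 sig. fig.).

Δv ≈ 8.35 km/s

Ignition mass of stage 1 = 43,900+4,680 + 9,120+767 + 3,170 = 61,637 kg.
Stage 1: m₀ = 61,637 kg, m_f = 61,637 − 43,900 = 17,737 kg; Δv = 343×9.8×ln(3.475) = 3361.4×1.2456 ≈ 4187 m/s.
Stage 2: m₀ = 13,057 kg, m_f = 13,057 − 9,120 = 3,937 kg; Δv = 354×9.8×ln(3.316) = 3469.2×1.1989 ≈ 4159 m/s.
Total Δv = 4187 + 4159 = 8346 m/s.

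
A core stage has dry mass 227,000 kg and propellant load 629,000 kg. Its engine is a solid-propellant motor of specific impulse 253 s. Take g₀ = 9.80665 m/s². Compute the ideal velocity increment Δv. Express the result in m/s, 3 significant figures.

v_e = Isp · g₀ = 253 × 9.80665 = 2481.1 m/s.
m₀ = m_dry + m_prop = 227,000 + 629,000 = 856,000 kg.
By the Tsiolkovsky rocket equation, Δv = v_e · ln(m₀/m_f) = 2481.1 × ln(3.771) = 2481.1 × 1.3273 ≈ 3293.2 m/s.

Δv ≈ 3290 m/s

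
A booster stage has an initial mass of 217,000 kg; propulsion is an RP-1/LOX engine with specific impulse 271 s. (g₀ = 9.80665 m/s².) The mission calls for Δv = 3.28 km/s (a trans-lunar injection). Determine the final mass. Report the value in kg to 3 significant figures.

final mass ≈ 63200 kg

v_e = Isp · g₀ = 271 × 9.80665 = 2657.6 m/s.
m₀/m_f = exp(Δv / v_e) = exp(3280 / 2657.6) = exp(1.2342) = 3.4356.
m_f = m₀ / 3.4356 = 217,000 / 3.4356 = 63,162.2 kg.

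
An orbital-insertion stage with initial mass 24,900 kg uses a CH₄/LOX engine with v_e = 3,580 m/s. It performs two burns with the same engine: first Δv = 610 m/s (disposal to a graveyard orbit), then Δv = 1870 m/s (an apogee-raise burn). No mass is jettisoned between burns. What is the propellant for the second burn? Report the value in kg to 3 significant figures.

propellant for the second burn ≈ 8540 kg

After the first burn: m = 24900 × exp(−610/3580.0) = 24900 × 0.84333 = 20,998.9 kg.
After the second burn: m = 20,998.9 × exp(−1870/3580.0) = 20,998.9 × 0.59313 = 12,455.1 kg.
Second-burn propellant = 20,998.9 − 12,455.1 = 8,543.8 kg.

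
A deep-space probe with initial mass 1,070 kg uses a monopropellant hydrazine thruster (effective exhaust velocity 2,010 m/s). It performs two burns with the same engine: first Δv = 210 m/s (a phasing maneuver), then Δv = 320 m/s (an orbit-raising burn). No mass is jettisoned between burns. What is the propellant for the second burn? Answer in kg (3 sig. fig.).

After the first burn: m = 1070 × exp(−210/2010.0) = 1070 × 0.90079 = 963.845 kg.
After the second burn: m = 963.845 × exp(−320/2010.0) = 963.845 × 0.85282 = 821.986 kg.
Second-burn propellant = 963.845 − 821.986 = 141.859 kg.

propellant for the second burn ≈ 142 kg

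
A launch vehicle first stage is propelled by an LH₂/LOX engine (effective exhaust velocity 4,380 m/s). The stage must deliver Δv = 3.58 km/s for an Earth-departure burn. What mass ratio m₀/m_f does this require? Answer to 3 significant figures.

mass ratio ≈ 2.26

From the ideal rocket equation, m₀/m_f = exp(Δv / v_e) = exp(3580 / 4380.0) = exp(0.8174) = 2.2645.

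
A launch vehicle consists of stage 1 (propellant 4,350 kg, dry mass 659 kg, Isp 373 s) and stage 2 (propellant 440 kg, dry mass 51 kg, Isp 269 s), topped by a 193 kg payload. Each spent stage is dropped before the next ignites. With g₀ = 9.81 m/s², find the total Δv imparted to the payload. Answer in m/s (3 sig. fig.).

Ignition mass of stage 1 = 4,350+659 + 440+51 + 193 = 5,693 kg.
Stage 1: m₀ = 5,693 kg, m_f = 5,693 − 4,350 = 1,343 kg; Δv = 373×9.81×ln(4.239) = 3659.1×1.4443 ≈ 5285 m/s.
Stage 2: m₀ = 684 kg, m_f = 684 − 440 = 244 kg; Δv = 269×9.81×ln(2.803) = 2638.9×1.0308 ≈ 2720 m/s.
Total Δv = 5285 + 2720 = 8005 m/s.

Δv ≈ 8010 m/s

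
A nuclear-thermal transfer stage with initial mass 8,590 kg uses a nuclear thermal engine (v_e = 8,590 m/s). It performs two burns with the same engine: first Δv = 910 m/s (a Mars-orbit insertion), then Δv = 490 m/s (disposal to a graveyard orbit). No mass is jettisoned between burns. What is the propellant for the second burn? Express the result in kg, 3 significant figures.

propellant for the second burn ≈ 428 kg

After the first burn: m = 8590 × exp(−910/8590.0) = 8590 × 0.89948 = 7,726.53 kg.
After the second burn: m = 7,726.53 × exp(−490/8590.0) = 7,726.53 × 0.94455 = 7,298.09 kg.
Second-burn propellant = 7,726.53 − 7,298.09 = 428.44 kg.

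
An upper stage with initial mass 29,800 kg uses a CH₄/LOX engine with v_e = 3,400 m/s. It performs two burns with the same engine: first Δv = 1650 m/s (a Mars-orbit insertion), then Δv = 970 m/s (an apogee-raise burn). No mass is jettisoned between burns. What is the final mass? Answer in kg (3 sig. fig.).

final mass ≈ 13800 kg

After the first burn: m = 29800 × exp(−1650/3400.0) = 29800 × 0.61552 = 18,342.5 kg.
After the second burn: m = 18,342.5 × exp(−970/3400.0) = 18,342.5 × 0.75179 = 13,789.7 kg.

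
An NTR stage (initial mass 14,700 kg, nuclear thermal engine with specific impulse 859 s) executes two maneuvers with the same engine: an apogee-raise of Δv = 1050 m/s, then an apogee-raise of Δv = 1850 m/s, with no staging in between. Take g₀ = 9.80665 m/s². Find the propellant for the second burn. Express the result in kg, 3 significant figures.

v_e = Isp · g₀ = 859 × 9.80665 = 8423.9 m/s.
After the first burn: m = 14700 × exp(−1050/8423.9) = 14700 × 0.88281 = 12,977.3 kg.
After the second burn: m = 12,977.3 × exp(−1850/8423.9) = 12,977.3 × 0.80283 = 10,418.6 kg.
Second-burn propellant = 12,977.3 − 10,418.6 = 2,558.7 kg.

propellant for the second burn ≈ 2560 kg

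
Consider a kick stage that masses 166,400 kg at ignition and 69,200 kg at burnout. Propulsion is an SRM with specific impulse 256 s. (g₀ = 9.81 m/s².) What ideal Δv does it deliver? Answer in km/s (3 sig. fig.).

Δv ≈ 2.20 km/s

v_e = Isp · g₀ = 256 × 9.81 = 2511.4 m/s.
Δv = v_e · ln(m₀/m_f) = 2511.4 × ln(2.405) = 2511.4 × 0.8774 ≈ 2203.5 m/s.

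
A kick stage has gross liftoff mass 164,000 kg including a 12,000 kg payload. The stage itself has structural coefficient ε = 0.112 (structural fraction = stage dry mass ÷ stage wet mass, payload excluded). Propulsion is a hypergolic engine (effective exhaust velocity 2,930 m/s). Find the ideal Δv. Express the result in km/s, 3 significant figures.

Δv ≈ 5.07 km/s

Stage wet mass = m₀ − payload = 164,000 − 12,000 = 152,000 kg.
Stage dry mass = ε × stage wet mass = 0.112 × 152,000 = 17,024 kg.
Burnout mass m_f = stage dry + payload = 17,024 + 12,000 = 29,024 kg.
By the Tsiolkovsky rocket equation, Δv = v_e · ln(164,000/29,024) = 2930.0 × ln(5.65) = 2930.0 × 1.7317 ≈ 5074 m/s.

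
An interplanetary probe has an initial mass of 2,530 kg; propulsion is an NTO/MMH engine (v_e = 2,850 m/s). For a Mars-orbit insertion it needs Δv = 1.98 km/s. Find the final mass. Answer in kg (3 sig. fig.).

final mass ≈ 1260 kg

Using Δv = v_e ln(m₀/m_f): m₀/m_f = exp(Δv / v_e) = exp(1980 / 2850.0) = exp(0.6947) = 2.0032.
m_f = m₀ / 2.0032 = 2,530 / 2.0032 = 1,262.98 kg.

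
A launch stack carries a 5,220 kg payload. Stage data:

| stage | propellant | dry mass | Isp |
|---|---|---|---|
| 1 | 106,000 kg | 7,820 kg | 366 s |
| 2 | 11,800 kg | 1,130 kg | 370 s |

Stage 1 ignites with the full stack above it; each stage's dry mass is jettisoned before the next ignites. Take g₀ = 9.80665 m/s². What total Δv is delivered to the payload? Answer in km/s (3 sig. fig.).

Δv ≈ 9.65 km/s

Ignition mass of stage 1 = 106,000+7,820 + 11,800+1,130 + 5,220 = 131,970 kg.
Stage 1: m₀ = 131,970 kg, m_f = 131,970 − 106,000 = 25,970 kg; Δv = 366×9.80665×ln(5.082) = 3589.2×1.6256 ≈ 5835 m/s.
Stage 2: m₀ = 18,150 kg, m_f = 18,150 − 11,800 = 6,350 kg; Δv = 370×9.80665×ln(2.858) = 3628.5×1.0502 ≈ 3811 m/s.
Total Δv = 5835 + 3811 = 9646 m/s.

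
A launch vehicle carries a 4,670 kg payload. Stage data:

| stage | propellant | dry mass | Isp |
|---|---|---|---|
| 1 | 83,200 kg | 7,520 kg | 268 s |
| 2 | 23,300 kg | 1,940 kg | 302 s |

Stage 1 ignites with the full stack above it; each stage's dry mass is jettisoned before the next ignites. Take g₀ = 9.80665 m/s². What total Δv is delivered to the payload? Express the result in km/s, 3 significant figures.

Δv ≈ 7.55 km/s

Ignition mass of stage 1 = 83,200+7,520 + 23,300+1,940 + 4,670 = 120,630 kg.
Stage 1: m₀ = 120,630 kg, m_f = 120,630 − 83,200 = 37,430 kg; Δv = 268×9.80665×ln(3.223) = 2628.2×1.1703 ≈ 3076 m/s.
Stage 2: m₀ = 29,910 kg, m_f = 29,910 − 23,300 = 6,610 kg; Δv = 302×9.80665×ln(4.525) = 2961.6×1.5096 ≈ 4471 m/s.
Total Δv = 3076 + 4471 = 7547 m/s.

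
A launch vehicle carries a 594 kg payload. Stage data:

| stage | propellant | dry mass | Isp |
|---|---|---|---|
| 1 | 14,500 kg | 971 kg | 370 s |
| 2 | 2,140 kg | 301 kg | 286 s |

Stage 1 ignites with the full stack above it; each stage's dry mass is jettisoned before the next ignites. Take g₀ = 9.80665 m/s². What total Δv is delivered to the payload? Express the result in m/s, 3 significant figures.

Ignition mass of stage 1 = 14,500+971 + 2,140+301 + 594 = 18,506 kg.
Stage 1: m₀ = 18,506 kg, m_f = 18,506 − 14,500 = 4,006 kg; Δv = 370×9.80665×ln(4.62) = 3628.5×1.5303 ≈ 5553 m/s.
Stage 2: m₀ = 3,035 kg, m_f = 3,035 − 2,140 = 895 kg; Δv = 286×9.80665×ln(3.391) = 2804.7×1.2211 ≈ 3425 m/s.
Total Δv = 5553 + 3425 = 8978 m/s.

Δv ≈ 8980 m/s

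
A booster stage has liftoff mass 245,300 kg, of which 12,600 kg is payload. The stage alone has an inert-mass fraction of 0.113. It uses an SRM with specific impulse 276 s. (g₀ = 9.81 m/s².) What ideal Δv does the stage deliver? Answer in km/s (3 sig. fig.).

Δv ≈ 4.99 km/s

Stage wet mass = m₀ − payload = 245,300 − 12,600 = 232,700 kg.
Stage dry mass = ε × stage wet mass = 0.113 × 232,700 = 26,295.1 kg.
Burnout mass m_f = stage dry + payload = 26,295.1 + 12,600 = 38,895.1 kg.
v_e = Isp · g₀ = 276 × 9.81 = 2707.6 m/s.
From the ideal rocket equation, Δv = v_e · ln(245,300/38,895.1) = 2707.6 × ln(6.307) = 2707.6 × 1.8416 ≈ 4986 m/s.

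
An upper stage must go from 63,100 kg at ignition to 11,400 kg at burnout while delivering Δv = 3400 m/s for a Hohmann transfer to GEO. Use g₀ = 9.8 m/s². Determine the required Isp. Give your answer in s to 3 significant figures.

ln(m₀/m_f) = ln(63100/11400) = ln(5.535) = 1.7111.
Rocket equation: v_e = Δv / ln(m₀/m_f) = 3400 / 1.7111 = 1987.0 m/s.
Isp = v_e / g₀ = 1987.0 / 9.8 = 202.8 s.

Isp ≈ 203 s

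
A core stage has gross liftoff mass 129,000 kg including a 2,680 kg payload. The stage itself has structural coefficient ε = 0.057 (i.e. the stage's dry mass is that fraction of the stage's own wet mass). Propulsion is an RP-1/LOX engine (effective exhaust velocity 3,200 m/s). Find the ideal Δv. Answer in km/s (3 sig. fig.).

Stage wet mass = m₀ − payload = 129,000 − 2,680 = 126,320 kg.
Stage dry mass = ε × stage wet mass = 0.057 × 126,320 = 7,200.24 kg.
Burnout mass m_f = stage dry + payload = 7,200.24 + 2,680 = 9,880.24 kg.
Δv = v_e · ln(129,000/9,880.24) = 3200.0 × ln(13.06) = 3200.0 × 2.5693 ≈ 8222 m/s.

Δv ≈ 8.22 km/s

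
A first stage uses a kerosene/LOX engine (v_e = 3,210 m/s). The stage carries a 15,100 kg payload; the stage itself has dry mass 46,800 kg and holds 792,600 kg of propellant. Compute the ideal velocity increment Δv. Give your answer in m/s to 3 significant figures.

m₀ = payload + dry + propellant = 15,100 + 46,800 + 792,600 = 854,500 kg.
m_f = payload + dry = 15,100 + 46,800 = 61,900 kg.
From the ideal rocket equation, Δv = v_e · ln(m₀/m_f) = 3210.0 × ln(13.8) = 3210.0 × 2.6250 ≈ 8426.2 m/s.

Δv ≈ 8430 m/s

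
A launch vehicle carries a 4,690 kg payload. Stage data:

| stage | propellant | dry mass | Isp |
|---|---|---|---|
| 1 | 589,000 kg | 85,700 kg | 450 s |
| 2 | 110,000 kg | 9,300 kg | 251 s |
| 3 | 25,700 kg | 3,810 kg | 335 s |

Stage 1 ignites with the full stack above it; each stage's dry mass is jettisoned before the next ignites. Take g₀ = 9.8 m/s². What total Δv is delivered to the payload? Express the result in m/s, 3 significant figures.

Δv ≈ 13100 m/s

Ignition mass of stage 1 = 589,000+85,700 + 110,000+9,300 + 25,700+3,810 + 4,690 = 828,200 kg.
Stage 1: m₀ = 828,200 kg, m_f = 828,200 − 589,000 = 239,200 kg; Δv = 450×9.8×ln(3.462) = 4410.0×1.2420 ≈ 5477 m/s.
Stage 2: m₀ = 153,500 kg, m_f = 153,500 − 110,000 = 43,500 kg; Δv = 251×9.8×ln(3.529) = 2459.8×1.2609 ≈ 3102 m/s.
Stage 3: m₀ = 34,200 kg, m_f = 34,200 − 25,700 = 8,500 kg; Δv = 335×9.8×ln(4.024) = 3283.0×1.3922 ≈ 4570 m/s.
Total Δv = 5477 + 3102 + 4570 = 13149 m/s.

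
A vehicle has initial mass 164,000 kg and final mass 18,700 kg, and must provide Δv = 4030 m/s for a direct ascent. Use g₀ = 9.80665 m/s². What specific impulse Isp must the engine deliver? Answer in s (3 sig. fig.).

ln(m₀/m_f) = ln(164000/18700) = ln(8.77) = 2.1713.
From the ideal rocket equation, v_e = Δv / ln(m₀/m_f) = 4030 / 2.1713 = 1856.0 m/s.
Isp = v_e / g₀ = 1856.0 / 9.80665 = 189.3 s.

Isp ≈ 189 s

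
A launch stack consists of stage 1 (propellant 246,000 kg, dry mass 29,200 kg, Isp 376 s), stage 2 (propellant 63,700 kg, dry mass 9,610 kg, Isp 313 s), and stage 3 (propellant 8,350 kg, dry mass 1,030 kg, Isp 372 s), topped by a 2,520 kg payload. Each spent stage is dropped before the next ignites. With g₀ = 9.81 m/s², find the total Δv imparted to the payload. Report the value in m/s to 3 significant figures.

Δv ≈ 12900 m/s

Ignition mass of stage 1 = 246,000+29,200 + 63,700+9,610 + 8,350+1,030 + 2,520 = 360,410 kg.
Stage 1: m₀ = 360,410 kg, m_f = 360,410 − 246,000 = 114,410 kg; Δv = 376×9.81×ln(3.15) = 3688.6×1.1475 ≈ 4232 m/s.
Stage 2: m₀ = 85,210 kg, m_f = 85,210 − 63,700 = 21,510 kg; Δv = 313×9.81×ln(3.961) = 3070.5×1.3766 ≈ 4227 m/s.
Stage 3: m₀ = 11,900 kg, m_f = 11,900 − 8,350 = 3,550 kg; Δv = 372×9.81×ln(3.352) = 3649.3×1.2096 ≈ 4414 m/s.
Total Δv = 4232 + 4227 + 4414 = 12873 m/s.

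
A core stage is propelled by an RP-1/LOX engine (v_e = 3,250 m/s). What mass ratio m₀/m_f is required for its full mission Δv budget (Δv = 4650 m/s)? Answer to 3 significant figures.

mass ratio ≈ 4.18

m₀/m_f = exp(Δv / v_e) = exp(4650 / 3250.0) = exp(1.4308) = 4.1819.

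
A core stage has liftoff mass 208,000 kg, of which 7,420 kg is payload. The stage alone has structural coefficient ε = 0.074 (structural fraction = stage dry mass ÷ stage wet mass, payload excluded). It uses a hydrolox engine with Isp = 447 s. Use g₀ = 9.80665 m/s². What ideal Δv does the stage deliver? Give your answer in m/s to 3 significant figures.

Stage wet mass = m₀ − payload = 208,000 − 7,420 = 200,580 kg.
Stage dry mass = ε × stage wet mass = 0.074 × 200,580 = 14,842.9 kg.
Burnout mass m_f = stage dry + payload = 14,842.9 + 7,420 = 22,262.9 kg.
v_e = Isp · g₀ = 447 × 9.80665 = 4383.6 m/s.
Using Δv = v_e ln(m₀/m_f): Δv = v_e · ln(208,000/22,262.9) = 4383.6 × ln(9.343) = 4383.6 × 2.2346 ≈ 9796 m/s.

Δv ≈ 9800 m/s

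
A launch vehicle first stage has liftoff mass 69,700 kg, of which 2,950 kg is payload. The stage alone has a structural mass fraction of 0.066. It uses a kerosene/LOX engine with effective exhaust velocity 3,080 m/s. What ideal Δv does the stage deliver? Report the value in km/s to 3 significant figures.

Δv ≈ 6.93 km/s

Stage wet mass = m₀ − payload = 69,700 − 2,950 = 66,750 kg.
Stage dry mass = ε × stage wet mass = 0.066 × 66,750 = 4,405.5 kg.
Burnout mass m_f = stage dry + payload = 4,405.5 + 2,950 = 7,355.5 kg.
Δv = v_e · ln(69,700/7,355.5) = 3080.0 × ln(9.476) = 3080.0 × 2.2488 ≈ 6926 m/s.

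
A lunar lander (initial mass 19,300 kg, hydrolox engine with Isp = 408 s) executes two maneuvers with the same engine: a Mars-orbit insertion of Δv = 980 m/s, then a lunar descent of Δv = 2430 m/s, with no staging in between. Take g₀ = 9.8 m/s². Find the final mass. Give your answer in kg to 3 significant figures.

v_e = Isp · g₀ = 408 × 9.8 = 3998.4 m/s.
After the first burn: m = 19300 × exp(−980/3998.4) = 19300 × 0.78263 = 15,104.8 kg.
After the second burn: m = 15,104.8 × exp(−2430/3998.4) = 15,104.8 × 0.54458 = 8,225.77 kg.

final mass ≈ 8230 kg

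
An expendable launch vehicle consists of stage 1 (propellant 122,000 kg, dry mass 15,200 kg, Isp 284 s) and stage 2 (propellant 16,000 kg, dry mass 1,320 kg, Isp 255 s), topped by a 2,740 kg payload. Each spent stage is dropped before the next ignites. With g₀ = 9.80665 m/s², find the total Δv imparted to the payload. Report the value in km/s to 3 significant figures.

Δv ≈ 8.16 km/s

Ignition mass of stage 1 = 122,000+15,200 + 16,000+1,320 + 2,740 = 157,260 kg.
Stage 1: m₀ = 157,260 kg, m_f = 157,260 − 122,000 = 35,260 kg; Δv = 284×9.80665×ln(4.46) = 2785.1×1.4952 ≈ 4164 m/s.
Stage 2: m₀ = 20,060 kg, m_f = 20,060 − 16,000 = 4,060 kg; Δv = 255×9.80665×ln(4.941) = 2500.7×1.5975 ≈ 3995 m/s.
Total Δv = 4164 + 3995 = 8159 m/s.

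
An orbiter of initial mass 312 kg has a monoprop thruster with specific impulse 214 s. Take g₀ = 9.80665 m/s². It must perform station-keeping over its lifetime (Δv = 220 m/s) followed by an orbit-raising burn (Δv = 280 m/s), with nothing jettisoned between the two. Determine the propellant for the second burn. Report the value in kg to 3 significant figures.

v_e = Isp · g₀ = 214 × 9.80665 = 2098.6 m/s.
After the first burn: m = 312 × exp(−220/2098.6) = 312 × 0.90048 = 280.95 kg.
After the second burn: m = 280.95 × exp(−280/2098.6) = 280.95 × 0.87510 = 245.859 kg.
Second-burn propellant = 280.95 − 245.859 = 35.091 kg.

propellant for the second burn ≈ 35.1 kg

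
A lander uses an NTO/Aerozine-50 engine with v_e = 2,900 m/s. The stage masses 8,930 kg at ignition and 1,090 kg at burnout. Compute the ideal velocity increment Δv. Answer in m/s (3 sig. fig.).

Δv ≈ 6100 m/s

Δv = v_e · ln(m₀/m_f) = 2900.0 × ln(8.193) = 2900.0 × 2.1032 ≈ 6099.4 m/s.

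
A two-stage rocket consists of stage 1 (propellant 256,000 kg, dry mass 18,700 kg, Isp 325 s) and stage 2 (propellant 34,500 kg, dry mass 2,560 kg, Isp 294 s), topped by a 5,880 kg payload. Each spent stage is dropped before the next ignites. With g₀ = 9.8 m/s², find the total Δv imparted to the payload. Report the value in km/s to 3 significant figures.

Δv ≈ 9.91 km/s

Ignition mass of stage 1 = 256,000+18,700 + 34,500+2,560 + 5,880 = 317,640 kg.
Stage 1: m₀ = 317,640 kg, m_f = 317,640 − 256,000 = 61,640 kg; Δv = 325×9.8×ln(5.153) = 3185.0×1.6396 ≈ 5222 m/s.
Stage 2: m₀ = 42,940 kg, m_f = 42,940 − 34,500 = 8,440 kg; Δv = 294×9.8×ln(5.088) = 2881.2×1.6268 ≈ 4687 m/s.
Total Δv = 5222 + 4687 = 9909 m/s.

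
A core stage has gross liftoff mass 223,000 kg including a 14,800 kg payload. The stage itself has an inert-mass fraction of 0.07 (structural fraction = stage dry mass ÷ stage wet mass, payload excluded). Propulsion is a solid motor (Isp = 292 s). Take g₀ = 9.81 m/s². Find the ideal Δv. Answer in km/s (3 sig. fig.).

Stage wet mass = m₀ − payload = 223,000 − 14,800 = 208,200 kg.
Stage dry mass = ε × stage wet mass = 0.07 × 208,200 = 14,574 kg.
Burnout mass m_f = stage dry + payload = 14,574 + 14,800 = 29,374 kg.
v_e = Isp · g₀ = 292 × 9.81 = 2864.5 m/s.
By the Tsiolkovsky rocket equation, Δv = v_e · ln(223,000/29,374) = 2864.5 × ln(7.592) = 2864.5 × 2.0271 ≈ 5807 m/s.

Δv ≈ 5.81 km/s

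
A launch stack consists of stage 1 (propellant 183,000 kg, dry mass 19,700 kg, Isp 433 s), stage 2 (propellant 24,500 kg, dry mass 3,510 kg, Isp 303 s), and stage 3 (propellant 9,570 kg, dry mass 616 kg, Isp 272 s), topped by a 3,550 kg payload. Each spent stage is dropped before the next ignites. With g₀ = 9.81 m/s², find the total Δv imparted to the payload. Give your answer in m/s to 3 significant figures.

Ignition mass of stage 1 = 183,000+19,700 + 24,500+3,510 + 9,570+616 + 3,550 = 244,446 kg.
Stage 1: m₀ = 244,446 kg, m_f = 244,446 − 183,000 = 61,446 kg; Δv = 433×9.81×ln(3.978) = 4247.7×1.3808 ≈ 5865 m/s.
Stage 2: m₀ = 41,746 kg, m_f = 41,746 − 24,500 = 17,246 kg; Δv = 303×9.81×ln(2.421) = 2972.4×0.8840 ≈ 2628 m/s.
Stage 3: m₀ = 13,736 kg, m_f = 13,736 − 9,570 = 4,166 kg; Δv = 272×9.81×ln(3.297) = 2668.3×1.1931 ≈ 3183 m/s.
Total Δv = 5865 + 2628 + 3183 = 11676 m/s.

Δv ≈ 11700 m/s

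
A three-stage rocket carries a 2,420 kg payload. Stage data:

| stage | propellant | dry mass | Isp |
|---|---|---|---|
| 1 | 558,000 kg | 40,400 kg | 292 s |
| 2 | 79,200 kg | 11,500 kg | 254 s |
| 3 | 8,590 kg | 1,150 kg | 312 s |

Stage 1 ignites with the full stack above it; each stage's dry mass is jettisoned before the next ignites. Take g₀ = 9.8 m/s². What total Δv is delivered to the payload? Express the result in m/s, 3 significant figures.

Ignition mass of stage 1 = 558,000+40,400 + 79,200+11,500 + 8,590+1,150 + 2,420 = 701,260 kg.
Stage 1: m₀ = 701,260 kg, m_f = 701,260 − 558,000 = 143,260 kg; Δv = 292×9.8×ln(4.895) = 2861.6×1.5882 ≈ 4545 m/s.
Stage 2: m₀ = 102,860 kg, m_f = 102,860 − 79,200 = 23,660 kg; Δv = 254×9.8×ln(4.347) = 2489.2×1.4696 ≈ 3658 m/s.
Stage 3: m₀ = 12,160 kg, m_f = 12,160 − 8,590 = 3,570 kg; Δv = 312×9.8×ln(3.406) = 3057.6×1.2256 ≈ 3747 m/s.
Total Δv = 4545 + 3658 + 3747 = 11950 m/s.

Δv ≈ 12000 m/s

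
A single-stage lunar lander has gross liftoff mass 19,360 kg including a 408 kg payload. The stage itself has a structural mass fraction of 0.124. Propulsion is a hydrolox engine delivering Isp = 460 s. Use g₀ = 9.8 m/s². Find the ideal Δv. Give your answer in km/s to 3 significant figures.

Stage wet mass = m₀ − payload = 19,360 − 408 = 18,952 kg.
Stage dry mass = ε × stage wet mass = 0.124 × 18,952 = 2,350.05 kg.
Burnout mass m_f = stage dry + payload = 2,350.05 + 408 = 2,758.05 kg.
v_e = Isp · g₀ = 460 × 9.8 = 4508.0 m/s.
Δv = v_e · ln(19,360/2,758.05) = 4508.0 × ln(7.019) = 4508.0 × 1.9487 ≈ 8785 m/s.

Δv ≈ 8.78 km/s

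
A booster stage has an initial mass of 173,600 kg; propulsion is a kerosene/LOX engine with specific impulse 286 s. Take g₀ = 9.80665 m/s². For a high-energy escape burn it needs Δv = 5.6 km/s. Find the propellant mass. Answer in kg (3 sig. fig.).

v_e = Isp · g₀ = 286 × 9.80665 = 2804.7 m/s.
From the ideal rocket equation, m₀/m_f = exp(Δv / v_e) = exp(5600 / 2804.7) = exp(1.9966) = 7.3643.
m_f = 173,600 / 7.3643 = 23,573.2 kg, so propellant = m₀ − m_f = 173,600 − 23,573.2 = 150,026.8 kg.

propellant mass ≈ 150000 kg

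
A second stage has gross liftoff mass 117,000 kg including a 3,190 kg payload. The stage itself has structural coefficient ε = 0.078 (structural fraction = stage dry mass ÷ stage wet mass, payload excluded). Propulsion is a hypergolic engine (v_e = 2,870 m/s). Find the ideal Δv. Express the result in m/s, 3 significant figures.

Δv ≈ 6520 m/s

Stage wet mass = m₀ − payload = 117,000 − 3,190 = 113,810 kg.
Stage dry mass = ε × stage wet mass = 0.078 × 113,810 = 8,877.18 kg.
Burnout mass m_f = stage dry + payload = 8,877.18 + 3,190 = 12,067.18 kg.
By the Tsiolkovsky rocket equation, Δv = v_e · ln(117,000/12,067.18) = 2870.0 × ln(9.696) = 2870.0 × 2.2717 ≈ 6520 m/s.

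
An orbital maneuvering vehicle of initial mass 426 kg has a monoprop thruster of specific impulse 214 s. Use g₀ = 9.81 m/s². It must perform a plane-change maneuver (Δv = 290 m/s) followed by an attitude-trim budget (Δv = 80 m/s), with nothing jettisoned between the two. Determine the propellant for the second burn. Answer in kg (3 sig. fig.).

v_e = Isp · g₀ = 214 × 9.81 = 2099.3 m/s.
After the first burn: m = 426 × exp(−290/2099.3) = 426 × 0.87098 = 371.037 kg.
After the second burn: m = 371.037 × exp(−80/2099.3) = 371.037 × 0.96261 = 357.164 kg.
Second-burn propellant = 371.037 − 357.164 = 13.873 kg.

propellant for the second burn ≈ 13.9 kg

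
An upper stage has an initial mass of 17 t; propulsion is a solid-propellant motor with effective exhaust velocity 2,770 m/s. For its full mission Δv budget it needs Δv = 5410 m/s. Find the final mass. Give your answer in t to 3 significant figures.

Using Δv = v_e ln(m₀/m_f): m₀/m_f = exp(Δv / v_e) = exp(5410 / 2770.0) = exp(1.9531) = 7.0503.
m_f = m₀ / 7.0503 = 17 / 7.0503 = 2.41124 t.

final mass ≈ 2.41 t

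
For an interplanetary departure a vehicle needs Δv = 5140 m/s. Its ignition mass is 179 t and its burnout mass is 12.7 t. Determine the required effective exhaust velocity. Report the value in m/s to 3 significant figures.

v_e ≈ 1940 m/s

ln(m₀/m_f) = ln(179000/12700) = ln(14.09) = 2.6458.
v_e = Δv / ln(m₀/m_f) = 5140 / 2.6458 = 1942.7 m/s.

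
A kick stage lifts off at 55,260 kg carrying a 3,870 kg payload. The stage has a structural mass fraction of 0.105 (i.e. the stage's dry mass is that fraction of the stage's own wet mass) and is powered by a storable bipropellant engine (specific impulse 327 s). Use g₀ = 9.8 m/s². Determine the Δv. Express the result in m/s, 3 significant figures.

Stage wet mass = m₀ − payload = 55,260 − 3,870 = 51,390 kg.
Stage dry mass = ε × stage wet mass = 0.105 × 51,390 = 5,395.95 kg.
Burnout mass m_f = stage dry + payload = 5,395.95 + 3,870 = 9,265.95 kg.
v_e = Isp · g₀ = 327 × 9.8 = 3204.6 m/s.
Δv = v_e · ln(55,260/9,265.95) = 3204.6 × ln(5.964) = 3204.6 × 1.7857 ≈ 5722 m/s.

Δv ≈ 5720 m/s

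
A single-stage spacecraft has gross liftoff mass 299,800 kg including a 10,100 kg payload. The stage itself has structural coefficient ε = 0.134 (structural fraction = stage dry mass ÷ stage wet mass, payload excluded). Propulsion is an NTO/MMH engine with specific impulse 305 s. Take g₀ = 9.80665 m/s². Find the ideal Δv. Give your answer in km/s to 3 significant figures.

Stage wet mass = m₀ − payload = 299,800 − 10,100 = 289,700 kg.
Stage dry mass = ε × stage wet mass = 0.134 × 289,700 = 38,819.8 kg.
Burnout mass m_f = stage dry + payload = 38,819.8 + 10,100 = 48,919.8 kg.
v_e = Isp · g₀ = 305 × 9.80665 = 2991.0 m/s.
Rocket equation: Δv = v_e · ln(299,800/48,919.8) = 2991.0 × ln(6.128) = 2991.0 × 1.8129 ≈ 5423 m/s.

Δv ≈ 5.42 km/s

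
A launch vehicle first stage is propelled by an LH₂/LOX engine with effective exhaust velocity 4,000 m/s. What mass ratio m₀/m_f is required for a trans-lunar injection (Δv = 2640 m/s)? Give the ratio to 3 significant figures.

From the ideal rocket equation, m₀/m_f = exp(Δv / v_e) = exp(2640 / 4000.0) = exp(0.6600) = 1.9348.

mass ratio ≈ 1.93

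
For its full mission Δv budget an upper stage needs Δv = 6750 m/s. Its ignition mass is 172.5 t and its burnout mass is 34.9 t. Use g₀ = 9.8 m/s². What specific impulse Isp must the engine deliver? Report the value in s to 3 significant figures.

Isp ≈ 431 s

ln(m₀/m_f) = ln(172500/34900) = ln(4.943) = 1.5979.
Rocket equation: v_e = Δv / ln(m₀/m_f) = 6750 / 1.5979 = 4224.3 m/s.
Isp = v_e / g₀ = 4224.3 / 9.8 = 431.0 s.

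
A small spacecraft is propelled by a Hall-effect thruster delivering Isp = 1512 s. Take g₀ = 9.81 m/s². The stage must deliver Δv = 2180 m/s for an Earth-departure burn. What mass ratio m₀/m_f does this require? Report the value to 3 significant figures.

mass ratio ≈ 1.16

v_e = Isp · g₀ = 1512 × 9.81 = 14832.7 m/s.
By the Tsiolkovsky rocket equation, m₀/m_f = exp(Δv / v_e) = exp(2180 / 14832.7) = exp(0.1470) = 1.1583.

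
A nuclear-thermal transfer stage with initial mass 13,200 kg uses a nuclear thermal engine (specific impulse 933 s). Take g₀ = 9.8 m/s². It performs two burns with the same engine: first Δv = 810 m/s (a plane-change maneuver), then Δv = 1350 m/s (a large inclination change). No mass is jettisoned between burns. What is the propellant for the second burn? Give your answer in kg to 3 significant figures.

v_e = Isp · g₀ = 933 × 9.8 = 9143.4 m/s.
After the first burn: m = 13200 × exp(−810/9143.4) = 13200 × 0.91522 = 12,080.9 kg.
After the second burn: m = 12,080.9 × exp(−1350/9143.4) = 12,080.9 × 0.86274 = 10,422.7 kg.
Second-burn propellant = 12,080.9 − 10,422.7 = 1,658.2 kg.

propellant for the second burn ≈ 1660 kg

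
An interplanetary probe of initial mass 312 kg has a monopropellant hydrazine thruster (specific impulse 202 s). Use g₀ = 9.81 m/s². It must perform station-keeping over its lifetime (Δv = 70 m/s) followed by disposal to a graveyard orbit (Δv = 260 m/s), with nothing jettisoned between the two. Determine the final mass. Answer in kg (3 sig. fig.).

final mass ≈ 264 kg

v_e = Isp · g₀ = 202 × 9.81 = 1981.6 m/s.
After the first burn: m = 312 × exp(−70/1981.6) = 312 × 0.96529 = 301.17 kg.
After the second burn: m = 301.17 × exp(−260/1981.6) = 301.17 × 0.87704 = 264.138 kg.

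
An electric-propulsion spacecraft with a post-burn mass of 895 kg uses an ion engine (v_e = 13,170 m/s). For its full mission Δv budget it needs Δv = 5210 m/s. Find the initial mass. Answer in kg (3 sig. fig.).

initial mass ≈ 1330 kg

m₀/m_f = exp(Δv / v_e) = exp(5210 / 13170.0) = exp(0.3956) = 1.4853.
m₀ = m_f × 1.4853 = 895 × 1.4853 = 1,329.34 kg.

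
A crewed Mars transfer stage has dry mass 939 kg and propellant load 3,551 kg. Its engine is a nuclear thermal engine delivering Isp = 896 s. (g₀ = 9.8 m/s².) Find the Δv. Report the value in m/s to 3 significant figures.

v_e = Isp · g₀ = 896 × 9.8 = 8780.8 m/s.
m₀ = m_dry + m_prop = 939 + 3,551 = 4,490 kg.
Δv = v_e · ln(m₀/m_f) = 8780.8 × ln(4.782) = 8780.8 × 1.5648 ≈ 13740.1 m/s.

Δv ≈ 13700 m/s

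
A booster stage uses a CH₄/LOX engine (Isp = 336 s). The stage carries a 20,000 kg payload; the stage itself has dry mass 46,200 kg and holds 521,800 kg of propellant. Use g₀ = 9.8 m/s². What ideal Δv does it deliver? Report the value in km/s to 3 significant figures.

Δv ≈ 7.19 km/s

v_e = Isp · g₀ = 336 × 9.8 = 3292.8 m/s.
m₀ = payload + dry + propellant = 20,000 + 46,200 + 521,800 = 588,000 kg.
m_f = payload + dry = 20,000 + 46,200 = 66,200 kg.
Δv = v_e · ln(m₀/m_f) = 3292.8 × ln(8.882) = 3292.8 × 2.1840 ≈ 7191.6 m/s.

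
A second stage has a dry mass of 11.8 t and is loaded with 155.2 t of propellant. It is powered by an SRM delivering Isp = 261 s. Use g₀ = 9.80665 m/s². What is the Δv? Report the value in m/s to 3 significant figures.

v_e = Isp · g₀ = 261 × 9.80665 = 2559.5 m/s.
m₀ = m_dry + m_prop = 11.8 + 155.2 = 167 t.
From the ideal rocket equation, Δv = v_e · ln(m₀/m_f) = 2559.5 × ln(14.15) = 2559.5 × 2.6499 ≈ 6782.5 m/s.

Δv ≈ 6780 m/s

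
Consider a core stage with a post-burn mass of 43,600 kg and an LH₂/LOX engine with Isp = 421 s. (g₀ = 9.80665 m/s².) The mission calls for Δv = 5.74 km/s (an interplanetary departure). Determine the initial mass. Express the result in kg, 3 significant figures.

initial mass ≈ 175000 kg

v_e = Isp · g₀ = 421 × 9.80665 = 4128.6 m/s.
By the Tsiolkovsky rocket equation, m₀/m_f = exp(Δv / v_e) = exp(5740 / 4128.6) = exp(1.3903) = 4.0161.
m₀ = m_f × 4.0161 = 43,600 × 4.0161 = 175,102 kg.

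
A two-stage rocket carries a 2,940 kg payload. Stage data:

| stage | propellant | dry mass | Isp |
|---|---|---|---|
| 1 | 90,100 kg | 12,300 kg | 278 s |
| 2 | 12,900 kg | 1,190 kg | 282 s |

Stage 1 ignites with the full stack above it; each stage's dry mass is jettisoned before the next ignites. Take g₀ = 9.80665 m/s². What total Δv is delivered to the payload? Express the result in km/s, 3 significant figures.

Ignition mass of stage 1 = 90,100+12,300 + 12,900+1,190 + 2,940 = 119,430 kg.
Stage 1: m₀ = 119,430 kg, m_f = 119,430 − 90,100 = 29,330 kg; Δv = 278×9.80665×ln(4.072) = 2726.2×1.4041 ≈ 3828 m/s.
Stage 2: m₀ = 17,030 kg, m_f = 17,030 − 12,900 = 4,130 kg; Δv = 282×9.80665×ln(4.123) = 2765.5×1.4167 ≈ 3918 m/s.
Total Δv = 3828 + 3918 = 7746 m/s.

Δv ≈ 7.75 km/s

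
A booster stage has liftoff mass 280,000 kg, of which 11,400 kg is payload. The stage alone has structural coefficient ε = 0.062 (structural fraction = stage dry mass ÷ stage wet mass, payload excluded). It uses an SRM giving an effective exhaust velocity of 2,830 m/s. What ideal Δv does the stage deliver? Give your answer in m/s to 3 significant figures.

Δv ≈ 6510 m/s

Stage wet mass = m₀ − payload = 280,000 − 11,400 = 268,600 kg.
Stage dry mass = ε × stage wet mass = 0.062 × 268,600 = 16,653.2 kg.
Burnout mass m_f = stage dry + payload = 16,653.2 + 11,400 = 28,053.2 kg.
Δv = v_e · ln(280,000/28,053.2) = 2830.0 × ln(9.981) = 2830.0 × 2.3007 ≈ 6511 m/s.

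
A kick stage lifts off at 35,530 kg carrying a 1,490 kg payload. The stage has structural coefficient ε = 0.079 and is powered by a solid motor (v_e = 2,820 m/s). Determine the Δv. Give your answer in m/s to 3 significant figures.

Stage wet mass = m₀ − payload = 35,530 − 1,490 = 34,040 kg.
Stage dry mass = ε × stage wet mass = 0.079 × 34,040 = 2,689.16 kg.
Burnout mass m_f = stage dry + payload = 2,689.16 + 1,490 = 4,179.16 kg.
Δv = v_e · ln(35,530/4,179.16) = 2820.0 × ln(8.502) = 2820.0 × 2.1403 ≈ 6036 m/s.

Δv ≈ 6040 m/s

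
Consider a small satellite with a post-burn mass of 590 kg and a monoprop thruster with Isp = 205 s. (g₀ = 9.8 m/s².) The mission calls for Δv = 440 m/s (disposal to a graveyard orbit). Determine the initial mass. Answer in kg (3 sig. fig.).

v_e = Isp · g₀ = 205 × 9.8 = 2009.0 m/s.
m₀/m_f = exp(Δv / v_e) = exp(440 / 2009.0) = exp(0.2190) = 1.2448.
m₀ = m_f × 1.2448 = 590 × 1.2448 = 734.432 kg.

initial mass ≈ 734 kg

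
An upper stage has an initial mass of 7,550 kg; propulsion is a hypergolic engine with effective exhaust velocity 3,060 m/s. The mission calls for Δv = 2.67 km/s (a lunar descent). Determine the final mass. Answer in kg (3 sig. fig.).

final mass ≈ 3160 kg

m₀/m_f = exp(Δv / v_e) = exp(2670 / 3060.0) = exp(0.8725) = 2.3930.
m_f = m₀ / 2.3930 = 7,550 / 2.3930 = 3,155.04 kg.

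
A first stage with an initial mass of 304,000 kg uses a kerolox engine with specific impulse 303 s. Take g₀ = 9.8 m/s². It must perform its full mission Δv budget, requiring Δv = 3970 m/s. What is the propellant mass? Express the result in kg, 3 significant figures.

v_e = Isp · g₀ = 303 × 9.8 = 2969.4 m/s.
Using Δv = v_e ln(m₀/m_f): m₀/m_f = exp(Δv / v_e) = exp(3970 / 2969.4) = exp(1.3370) = 3.8075.
m_f = 304,000 / 3.8075 = 79,842.4 kg, so propellant = m₀ − m_f = 304,000 − 79,842.4 = 224,157.6 kg.

propellant mass ≈ 224000 kg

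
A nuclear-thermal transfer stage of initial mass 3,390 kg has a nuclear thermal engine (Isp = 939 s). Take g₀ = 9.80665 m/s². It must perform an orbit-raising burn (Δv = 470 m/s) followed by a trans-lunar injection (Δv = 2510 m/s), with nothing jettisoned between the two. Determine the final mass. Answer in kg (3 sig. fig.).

v_e = Isp · g₀ = 939 × 9.80665 = 9208.4 m/s.
After the first burn: m = 3390 × exp(−470/9208.4) = 3390 × 0.95024 = 3,221.31 kg.
After the second burn: m = 3,221.31 × exp(−2510/9208.4) = 3,221.31 × 0.76142 = 2,452.77 kg.

final mass ≈ 2450 kg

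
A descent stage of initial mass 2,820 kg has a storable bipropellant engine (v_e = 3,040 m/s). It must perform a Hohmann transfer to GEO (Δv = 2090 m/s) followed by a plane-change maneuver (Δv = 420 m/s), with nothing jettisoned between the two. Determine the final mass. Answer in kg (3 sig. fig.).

After the first burn: m = 2820 × exp(−2090/3040.0) = 2820 × 0.50283 = 1,417.98 kg.
After the second burn: m = 1,417.98 × exp(−420/3040.0) = 1,417.98 × 0.87096 = 1,235 kg.

final mass ≈ 1240 kg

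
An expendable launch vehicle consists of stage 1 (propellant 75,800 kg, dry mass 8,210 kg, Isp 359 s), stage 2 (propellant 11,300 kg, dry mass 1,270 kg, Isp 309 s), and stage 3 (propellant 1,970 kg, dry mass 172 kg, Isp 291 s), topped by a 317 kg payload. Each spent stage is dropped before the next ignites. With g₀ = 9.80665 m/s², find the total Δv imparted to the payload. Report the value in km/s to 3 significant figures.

Δv ≈ 13.9 km/s

Ignition mass of stage 1 = 75,800+8,210 + 11,300+1,270 + 1,970+172 + 317 = 99,039 kg.
Stage 1: m₀ = 99,039 kg, m_f = 99,039 − 75,800 = 23,239 kg; Δv = 359×9.80665×ln(4.262) = 3520.6×1.4497 ≈ 5104 m/s.
Stage 2: m₀ = 15,029 kg, m_f = 15,029 − 11,300 = 3,729 kg; Δv = 309×9.80665×ln(4.03) = 3030.3×1.3938 ≈ 4224 m/s.
Stage 3: m₀ = 2,459 kg, m_f = 2,459 − 1,970 = 489 kg; Δv = 291×9.80665×ln(5.029) = 2853.7×1.6151 ≈ 4609 m/s.
Total Δv = 5104 + 4224 + 4609 = 13937 m/s.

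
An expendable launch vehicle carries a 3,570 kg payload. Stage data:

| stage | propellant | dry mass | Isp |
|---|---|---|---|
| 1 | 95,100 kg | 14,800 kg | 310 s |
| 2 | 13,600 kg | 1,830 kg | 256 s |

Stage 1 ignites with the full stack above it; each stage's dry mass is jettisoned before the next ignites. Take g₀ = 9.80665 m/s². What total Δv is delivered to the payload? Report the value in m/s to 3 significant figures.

Ignition mass of stage 1 = 95,100+14,800 + 13,600+1,830 + 3,570 = 128,900 kg.
Stage 1: m₀ = 128,900 kg, m_f = 128,900 − 95,100 = 33,800 kg; Δv = 310×9.80665×ln(3.814) = 3040.1×1.3386 ≈ 4069 m/s.
Stage 2: m₀ = 19,000 kg, m_f = 19,000 − 13,600 = 5,400 kg; Δv = 256×9.80665×ln(3.519) = 2510.5×1.2580 ≈ 3158 m/s.
Total Δv = 4069 + 3158 = 7227 m/s.

Δv ≈ 7230 m/s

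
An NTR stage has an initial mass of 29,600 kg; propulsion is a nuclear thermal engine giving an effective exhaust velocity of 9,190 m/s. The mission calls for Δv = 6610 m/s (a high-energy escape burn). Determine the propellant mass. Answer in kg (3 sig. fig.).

propellant mass ≈ 15200 kg

m₀/m_f = exp(Δv / v_e) = exp(6610 / 9190.0) = exp(0.7193) = 2.0529.
m_f = 29,600 / 2.0529 = 14,418.6 kg, so propellant = m₀ − m_f = 29,600 − 14,418.6 = 15,181.4 kg.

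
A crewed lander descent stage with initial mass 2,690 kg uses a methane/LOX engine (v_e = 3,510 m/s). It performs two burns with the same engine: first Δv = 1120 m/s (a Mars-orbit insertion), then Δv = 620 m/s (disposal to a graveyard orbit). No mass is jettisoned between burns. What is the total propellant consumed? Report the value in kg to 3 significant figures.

total propellant consumed ≈ 1050 kg

After the first burn: m = 2690 × exp(−1120/3510.0) = 2690 × 0.72681 = 1,955.12 kg.
After the second burn: m = 1,955.12 × exp(−620/3510.0) = 1,955.12 × 0.83808 = 1,638.55 kg.
Total propellant = m₀ − m_final = 2690 − 1,638.55 = 1,051.45 kg.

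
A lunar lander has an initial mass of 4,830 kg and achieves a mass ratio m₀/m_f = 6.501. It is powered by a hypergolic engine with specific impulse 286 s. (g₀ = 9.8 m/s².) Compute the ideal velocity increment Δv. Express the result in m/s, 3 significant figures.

Δv ≈ 5250 m/s

v_e = Isp · g₀ = 286 × 9.8 = 2802.8 m/s.
Δv = v_e · ln(6.501) = 2802.8 × 1.8720 ≈ 5246.7 m/s.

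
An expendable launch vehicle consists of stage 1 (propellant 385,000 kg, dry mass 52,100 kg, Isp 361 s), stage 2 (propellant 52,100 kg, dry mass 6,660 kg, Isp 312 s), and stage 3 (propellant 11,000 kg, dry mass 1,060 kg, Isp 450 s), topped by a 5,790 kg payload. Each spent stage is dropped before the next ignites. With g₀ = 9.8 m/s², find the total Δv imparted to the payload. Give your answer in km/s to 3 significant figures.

Ignition mass of stage 1 = 385,000+52,100 + 52,100+6,660 + 11,000+1,060 + 5,790 = 513,710 kg.
Stage 1: m₀ = 513,710 kg, m_f = 513,710 − 385,000 = 128,710 kg; Δv = 361×9.8×ln(3.991) = 3537.8×1.3841 ≈ 4897 m/s.
Stage 2: m₀ = 76,610 kg, m_f = 76,610 − 52,100 = 24,510 kg; Δv = 312×9.8×ln(3.126) = 3057.6×1.1396 ≈ 3485 m/s.
Stage 3: m₀ = 17,850 kg, m_f = 17,850 − 11,000 = 6,850 kg; Δv = 450×9.8×ln(2.606) = 4410.0×0.9578 ≈ 4224 m/s.
Total Δv = 4897 + 3485 + 4224 = 12606 m/s.

Δv ≈ 12.6 km/s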